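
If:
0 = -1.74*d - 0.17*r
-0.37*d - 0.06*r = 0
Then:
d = 0.00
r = 0.00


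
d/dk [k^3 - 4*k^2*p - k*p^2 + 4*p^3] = 3*k^2 - 8*k*p - p^2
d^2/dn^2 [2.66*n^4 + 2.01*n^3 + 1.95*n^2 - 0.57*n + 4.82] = 31.92*n^2 + 12.06*n + 3.9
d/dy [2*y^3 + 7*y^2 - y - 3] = 6*y^2 + 14*y - 1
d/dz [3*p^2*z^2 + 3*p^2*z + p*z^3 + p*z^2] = p*(6*p*z + 3*p + 3*z^2 + 2*z)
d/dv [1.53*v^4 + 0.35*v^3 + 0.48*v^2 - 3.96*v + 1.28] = 6.12*v^3 + 1.05*v^2 + 0.96*v - 3.96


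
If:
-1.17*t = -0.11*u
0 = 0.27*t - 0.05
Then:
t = 0.19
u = 1.97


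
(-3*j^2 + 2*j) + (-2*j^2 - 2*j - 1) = -5*j^2 - 1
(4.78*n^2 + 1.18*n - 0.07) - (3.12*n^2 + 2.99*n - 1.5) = 1.66*n^2 - 1.81*n + 1.43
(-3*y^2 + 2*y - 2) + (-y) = -3*y^2 + y - 2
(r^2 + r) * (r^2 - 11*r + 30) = r^4 - 10*r^3 + 19*r^2 + 30*r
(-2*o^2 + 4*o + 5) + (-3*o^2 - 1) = -5*o^2 + 4*o + 4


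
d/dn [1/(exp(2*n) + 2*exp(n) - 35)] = -2*(exp(n) + 1)*exp(n)/(exp(2*n) + 2*exp(n) - 35)^2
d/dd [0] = 0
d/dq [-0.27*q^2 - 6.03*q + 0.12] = -0.54*q - 6.03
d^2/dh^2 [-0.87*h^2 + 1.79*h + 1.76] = -1.74000000000000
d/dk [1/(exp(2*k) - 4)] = -2*exp(2*k)/(exp(2*k) - 4)^2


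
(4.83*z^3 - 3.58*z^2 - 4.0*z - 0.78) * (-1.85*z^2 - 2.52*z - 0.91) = -8.9355*z^5 - 5.5486*z^4 + 12.0263*z^3 + 14.7808*z^2 + 5.6056*z + 0.7098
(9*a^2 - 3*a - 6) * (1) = 9*a^2 - 3*a - 6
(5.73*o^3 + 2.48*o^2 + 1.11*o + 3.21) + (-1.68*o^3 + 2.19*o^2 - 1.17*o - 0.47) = 4.05*o^3 + 4.67*o^2 - 0.0599999999999998*o + 2.74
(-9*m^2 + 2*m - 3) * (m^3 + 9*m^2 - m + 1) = -9*m^5 - 79*m^4 + 24*m^3 - 38*m^2 + 5*m - 3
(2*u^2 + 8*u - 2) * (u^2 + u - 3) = 2*u^4 + 10*u^3 - 26*u + 6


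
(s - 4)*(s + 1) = s^2 - 3*s - 4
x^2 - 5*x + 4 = (x - 4)*(x - 1)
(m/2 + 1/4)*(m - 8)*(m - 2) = m^3/2 - 19*m^2/4 + 11*m/2 + 4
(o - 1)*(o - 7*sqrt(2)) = o^2 - 7*sqrt(2)*o - o + 7*sqrt(2)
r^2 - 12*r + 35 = (r - 7)*(r - 5)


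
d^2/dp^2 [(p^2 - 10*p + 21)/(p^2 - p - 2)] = 6*(-3*p^3 + 23*p^2 - 41*p + 29)/(p^6 - 3*p^5 - 3*p^4 + 11*p^3 + 6*p^2 - 12*p - 8)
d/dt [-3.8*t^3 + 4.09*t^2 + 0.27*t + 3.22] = -11.4*t^2 + 8.18*t + 0.27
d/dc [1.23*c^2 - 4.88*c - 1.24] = 2.46*c - 4.88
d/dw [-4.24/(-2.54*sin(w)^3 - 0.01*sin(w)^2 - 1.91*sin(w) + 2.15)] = (-0.0848*sin(w) + 16.1544*cos(2*w) - 24.2528)*cos(w)/(2.54*sin(w)^3 + 0.01*sin(w)^2 + 1.91*sin(w) - 2.15)^2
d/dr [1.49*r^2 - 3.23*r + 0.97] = 2.98*r - 3.23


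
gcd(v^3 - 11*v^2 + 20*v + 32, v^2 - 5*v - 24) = v - 8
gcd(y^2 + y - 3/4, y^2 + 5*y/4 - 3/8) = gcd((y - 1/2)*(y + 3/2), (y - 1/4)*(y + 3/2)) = y + 3/2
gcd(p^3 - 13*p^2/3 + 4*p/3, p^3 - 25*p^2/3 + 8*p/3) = p^2 - p/3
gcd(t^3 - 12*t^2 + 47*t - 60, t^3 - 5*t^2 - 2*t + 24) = t^2 - 7*t + 12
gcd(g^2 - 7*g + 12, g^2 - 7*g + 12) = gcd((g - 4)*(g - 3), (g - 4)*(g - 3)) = g^2 - 7*g + 12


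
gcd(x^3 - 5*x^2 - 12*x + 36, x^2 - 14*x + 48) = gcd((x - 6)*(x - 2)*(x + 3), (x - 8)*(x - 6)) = x - 6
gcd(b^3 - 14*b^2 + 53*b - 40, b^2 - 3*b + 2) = b - 1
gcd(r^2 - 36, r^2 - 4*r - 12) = r - 6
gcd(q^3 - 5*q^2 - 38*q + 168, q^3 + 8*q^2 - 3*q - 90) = q + 6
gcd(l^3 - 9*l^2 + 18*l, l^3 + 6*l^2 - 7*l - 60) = l - 3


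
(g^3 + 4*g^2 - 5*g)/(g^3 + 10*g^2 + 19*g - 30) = g/(g + 6)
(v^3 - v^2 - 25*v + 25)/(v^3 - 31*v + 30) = (v + 5)/(v + 6)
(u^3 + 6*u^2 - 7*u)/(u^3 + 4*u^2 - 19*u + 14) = u/(u - 2)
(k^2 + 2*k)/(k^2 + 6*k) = (k + 2)/(k + 6)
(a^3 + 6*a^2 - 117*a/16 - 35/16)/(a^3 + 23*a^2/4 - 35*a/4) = (a + 1/4)/a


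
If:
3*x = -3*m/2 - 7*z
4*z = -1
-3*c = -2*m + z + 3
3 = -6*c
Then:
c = -1/2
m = 5/8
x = 13/48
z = -1/4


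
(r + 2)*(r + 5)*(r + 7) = r^3 + 14*r^2 + 59*r + 70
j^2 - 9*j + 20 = (j - 5)*(j - 4)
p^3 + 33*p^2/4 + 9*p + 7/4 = (p + 1/4)*(p + 1)*(p + 7)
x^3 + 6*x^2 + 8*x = x*(x + 2)*(x + 4)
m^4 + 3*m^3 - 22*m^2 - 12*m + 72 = (m - 3)*(m - 2)*(m + 2)*(m + 6)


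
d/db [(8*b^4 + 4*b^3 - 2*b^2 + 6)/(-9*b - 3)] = 2*(-36*b^4 - 28*b^3 - 3*b^2 + 2*b + 9)/(3*(9*b^2 + 6*b + 1))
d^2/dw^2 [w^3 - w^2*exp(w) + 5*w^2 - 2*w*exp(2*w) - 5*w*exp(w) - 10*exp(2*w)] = -w^2*exp(w) - 8*w*exp(2*w) - 9*w*exp(w) + 6*w - 48*exp(2*w) - 12*exp(w) + 10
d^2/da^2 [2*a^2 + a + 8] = 4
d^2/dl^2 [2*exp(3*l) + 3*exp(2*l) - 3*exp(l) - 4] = (18*exp(2*l) + 12*exp(l) - 3)*exp(l)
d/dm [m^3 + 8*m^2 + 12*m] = 3*m^2 + 16*m + 12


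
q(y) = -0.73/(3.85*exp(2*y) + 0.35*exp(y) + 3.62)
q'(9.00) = 0.00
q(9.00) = 0.00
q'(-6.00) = 0.00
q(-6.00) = -0.20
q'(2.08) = 0.01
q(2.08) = -0.00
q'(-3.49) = 0.00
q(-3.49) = -0.20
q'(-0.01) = 0.10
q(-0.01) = -0.09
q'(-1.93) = 0.01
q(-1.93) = -0.19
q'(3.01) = 0.00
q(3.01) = -0.00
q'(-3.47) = 0.00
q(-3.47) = -0.20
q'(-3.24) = 0.00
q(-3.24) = -0.20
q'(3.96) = 0.00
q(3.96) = -0.00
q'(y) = -0.73*(-7.7*exp(2*y) - 0.35*exp(y))/(3.85*exp(2*y) + 0.35*exp(y) + 3.62)^2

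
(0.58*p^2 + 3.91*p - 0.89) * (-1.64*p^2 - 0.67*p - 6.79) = -0.9512*p^4 - 6.801*p^3 - 5.0983*p^2 - 25.9526*p + 6.0431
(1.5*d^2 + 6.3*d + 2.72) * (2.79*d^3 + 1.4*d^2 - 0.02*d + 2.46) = 4.185*d^5 + 19.677*d^4 + 16.3788*d^3 + 7.372*d^2 + 15.4436*d + 6.6912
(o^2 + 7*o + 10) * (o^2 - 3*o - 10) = o^4 + 4*o^3 - 21*o^2 - 100*o - 100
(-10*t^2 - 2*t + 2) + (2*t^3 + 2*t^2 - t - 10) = 2*t^3 - 8*t^2 - 3*t - 8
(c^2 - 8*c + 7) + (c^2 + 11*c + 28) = 2*c^2 + 3*c + 35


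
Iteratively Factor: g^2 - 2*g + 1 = (g - 1)*(g - 1)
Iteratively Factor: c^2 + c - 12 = (c + 4)*(c - 3)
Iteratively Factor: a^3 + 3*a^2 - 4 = (a + 2)*(a^2 + a - 2) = (a - 1)*(a + 2)*(a + 2)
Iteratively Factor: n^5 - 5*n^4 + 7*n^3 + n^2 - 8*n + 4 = (n - 1)*(n^4 - 4*n^3 + 3*n^2 + 4*n - 4) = (n - 1)*(n + 1)*(n^3 - 5*n^2 + 8*n - 4) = (n - 2)*(n - 1)*(n + 1)*(n^2 - 3*n + 2) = (n - 2)^2*(n - 1)*(n + 1)*(n - 1)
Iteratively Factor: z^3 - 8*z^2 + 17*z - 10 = (z - 2)*(z^2 - 6*z + 5) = (z - 2)*(z - 1)*(z - 5)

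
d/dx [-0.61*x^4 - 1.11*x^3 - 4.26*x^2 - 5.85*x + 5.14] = -2.44*x^3 - 3.33*x^2 - 8.52*x - 5.85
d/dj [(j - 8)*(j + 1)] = 2*j - 7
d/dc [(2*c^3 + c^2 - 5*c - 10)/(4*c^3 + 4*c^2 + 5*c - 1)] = (4*c^4 + 60*c^3 + 139*c^2 + 78*c + 55)/(16*c^6 + 32*c^5 + 56*c^4 + 32*c^3 + 17*c^2 - 10*c + 1)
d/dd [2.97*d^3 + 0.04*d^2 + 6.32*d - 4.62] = 8.91*d^2 + 0.08*d + 6.32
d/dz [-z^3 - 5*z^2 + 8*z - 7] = -3*z^2 - 10*z + 8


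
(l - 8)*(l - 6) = l^2 - 14*l + 48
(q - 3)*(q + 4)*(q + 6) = q^3 + 7*q^2 - 6*q - 72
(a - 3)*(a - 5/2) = a^2 - 11*a/2 + 15/2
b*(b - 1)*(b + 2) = b^3 + b^2 - 2*b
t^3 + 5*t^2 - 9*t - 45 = (t - 3)*(t + 3)*(t + 5)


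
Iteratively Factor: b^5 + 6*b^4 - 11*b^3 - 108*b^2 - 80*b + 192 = (b + 4)*(b^4 + 2*b^3 - 19*b^2 - 32*b + 48) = (b - 4)*(b + 4)*(b^3 + 6*b^2 + 5*b - 12) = (b - 4)*(b - 1)*(b + 4)*(b^2 + 7*b + 12) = (b - 4)*(b - 1)*(b + 3)*(b + 4)*(b + 4)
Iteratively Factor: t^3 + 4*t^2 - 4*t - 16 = (t + 4)*(t^2 - 4) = (t - 2)*(t + 4)*(t + 2)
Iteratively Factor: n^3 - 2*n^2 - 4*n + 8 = (n + 2)*(n^2 - 4*n + 4) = (n - 2)*(n + 2)*(n - 2)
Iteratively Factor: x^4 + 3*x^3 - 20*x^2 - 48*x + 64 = (x - 1)*(x^3 + 4*x^2 - 16*x - 64) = (x - 4)*(x - 1)*(x^2 + 8*x + 16) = (x - 4)*(x - 1)*(x + 4)*(x + 4)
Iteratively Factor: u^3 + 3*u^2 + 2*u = (u + 1)*(u^2 + 2*u) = u*(u + 1)*(u + 2)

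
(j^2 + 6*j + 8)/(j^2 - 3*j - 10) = (j + 4)/(j - 5)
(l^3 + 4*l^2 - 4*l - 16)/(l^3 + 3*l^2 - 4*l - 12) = (l + 4)/(l + 3)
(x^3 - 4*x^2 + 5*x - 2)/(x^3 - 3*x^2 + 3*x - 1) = (x - 2)/(x - 1)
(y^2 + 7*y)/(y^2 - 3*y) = (y + 7)/(y - 3)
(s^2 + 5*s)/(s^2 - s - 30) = s/(s - 6)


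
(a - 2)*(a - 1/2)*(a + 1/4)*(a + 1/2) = a^4 - 7*a^3/4 - 3*a^2/4 + 7*a/16 + 1/8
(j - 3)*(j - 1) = j^2 - 4*j + 3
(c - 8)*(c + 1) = c^2 - 7*c - 8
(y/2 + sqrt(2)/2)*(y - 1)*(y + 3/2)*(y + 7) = y^4/2 + sqrt(2)*y^3/2 + 15*y^3/4 + y^2 + 15*sqrt(2)*y^2/4 - 21*y/4 + sqrt(2)*y - 21*sqrt(2)/4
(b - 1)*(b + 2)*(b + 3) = b^3 + 4*b^2 + b - 6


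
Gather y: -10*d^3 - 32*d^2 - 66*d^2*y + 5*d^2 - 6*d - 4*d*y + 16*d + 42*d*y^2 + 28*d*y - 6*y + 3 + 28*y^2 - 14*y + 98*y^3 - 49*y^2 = -10*d^3 - 27*d^2 + 10*d + 98*y^3 + y^2*(42*d - 21) + y*(-66*d^2 + 24*d - 20) + 3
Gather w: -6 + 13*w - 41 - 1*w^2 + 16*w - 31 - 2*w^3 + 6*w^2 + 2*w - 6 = -2*w^3 + 5*w^2 + 31*w - 84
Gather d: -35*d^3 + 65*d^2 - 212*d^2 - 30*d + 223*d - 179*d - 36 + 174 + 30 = -35*d^3 - 147*d^2 + 14*d + 168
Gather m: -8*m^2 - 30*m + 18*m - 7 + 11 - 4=-8*m^2 - 12*m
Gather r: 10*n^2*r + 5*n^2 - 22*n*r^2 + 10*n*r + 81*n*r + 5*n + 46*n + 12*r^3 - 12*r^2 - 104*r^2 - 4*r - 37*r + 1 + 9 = 5*n^2 + 51*n + 12*r^3 + r^2*(-22*n - 116) + r*(10*n^2 + 91*n - 41) + 10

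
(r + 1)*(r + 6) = r^2 + 7*r + 6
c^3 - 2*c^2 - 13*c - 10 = (c - 5)*(c + 1)*(c + 2)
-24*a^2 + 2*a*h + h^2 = (-4*a + h)*(6*a + h)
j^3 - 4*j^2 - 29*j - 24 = (j - 8)*(j + 1)*(j + 3)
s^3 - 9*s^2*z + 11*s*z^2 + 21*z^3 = (s - 7*z)*(s - 3*z)*(s + z)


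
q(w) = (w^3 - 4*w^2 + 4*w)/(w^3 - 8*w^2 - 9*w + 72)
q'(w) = (-3*w^2 + 16*w + 9)*(w^3 - 4*w^2 + 4*w)/(w^3 - 8*w^2 - 9*w + 72)^2 + (3*w^2 - 8*w + 4)/(w^3 - 8*w^2 - 9*w + 72)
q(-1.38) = -0.24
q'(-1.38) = 0.38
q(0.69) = 0.02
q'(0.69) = 0.00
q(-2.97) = -37.34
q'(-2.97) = 1262.59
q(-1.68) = -0.38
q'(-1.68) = 0.60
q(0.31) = 0.01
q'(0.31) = 0.03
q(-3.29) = 4.47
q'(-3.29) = 13.47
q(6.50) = -2.64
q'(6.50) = -2.31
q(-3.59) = 2.49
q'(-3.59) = 3.23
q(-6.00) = 1.02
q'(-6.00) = 0.10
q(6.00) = -1.78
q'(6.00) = -1.28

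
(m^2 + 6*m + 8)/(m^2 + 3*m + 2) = (m + 4)/(m + 1)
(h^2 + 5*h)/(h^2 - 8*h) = (h + 5)/(h - 8)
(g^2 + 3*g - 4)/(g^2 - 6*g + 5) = (g + 4)/(g - 5)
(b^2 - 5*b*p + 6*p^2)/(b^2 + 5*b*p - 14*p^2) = (b - 3*p)/(b + 7*p)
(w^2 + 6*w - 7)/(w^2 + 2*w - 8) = (w^2 + 6*w - 7)/(w^2 + 2*w - 8)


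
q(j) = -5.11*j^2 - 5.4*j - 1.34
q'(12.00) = -128.04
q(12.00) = -801.98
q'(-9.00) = 86.58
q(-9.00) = -366.65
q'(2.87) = -34.73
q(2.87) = -58.93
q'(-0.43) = -1.01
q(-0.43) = 0.04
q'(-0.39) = -1.41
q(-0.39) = -0.01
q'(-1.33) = 8.19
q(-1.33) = -3.20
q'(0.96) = -15.21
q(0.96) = -11.23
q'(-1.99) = 14.94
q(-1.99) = -10.83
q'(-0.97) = 4.51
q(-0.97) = -0.91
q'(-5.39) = 49.69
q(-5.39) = -120.69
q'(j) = -10.22*j - 5.4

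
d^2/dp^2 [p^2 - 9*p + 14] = 2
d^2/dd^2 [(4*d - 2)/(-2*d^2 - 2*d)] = 2*(-2*d^3 + 3*d^2 + 3*d + 1)/(d^3*(d^3 + 3*d^2 + 3*d + 1))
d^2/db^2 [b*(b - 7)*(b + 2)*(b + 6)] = 12*b^2 + 6*b - 88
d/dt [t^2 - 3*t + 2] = 2*t - 3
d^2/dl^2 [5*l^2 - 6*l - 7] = 10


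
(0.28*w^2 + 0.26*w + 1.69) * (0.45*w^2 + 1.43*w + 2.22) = 0.126*w^4 + 0.5174*w^3 + 1.7539*w^2 + 2.9939*w + 3.7518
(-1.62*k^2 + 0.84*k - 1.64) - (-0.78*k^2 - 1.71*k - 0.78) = -0.84*k^2 + 2.55*k - 0.86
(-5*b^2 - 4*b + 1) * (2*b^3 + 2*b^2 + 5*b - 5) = -10*b^5 - 18*b^4 - 31*b^3 + 7*b^2 + 25*b - 5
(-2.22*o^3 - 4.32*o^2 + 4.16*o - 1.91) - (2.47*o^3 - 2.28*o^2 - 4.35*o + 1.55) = -4.69*o^3 - 2.04*o^2 + 8.51*o - 3.46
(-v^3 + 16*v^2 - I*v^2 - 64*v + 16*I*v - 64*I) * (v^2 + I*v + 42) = -v^5 + 16*v^4 - 2*I*v^4 - 105*v^3 + 32*I*v^3 + 656*v^2 - 170*I*v^2 - 2624*v + 672*I*v - 2688*I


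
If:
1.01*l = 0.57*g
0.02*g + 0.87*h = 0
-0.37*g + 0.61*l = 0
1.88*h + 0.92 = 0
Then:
No Solution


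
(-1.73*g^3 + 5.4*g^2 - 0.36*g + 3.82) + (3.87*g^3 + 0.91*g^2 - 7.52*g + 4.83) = 2.14*g^3 + 6.31*g^2 - 7.88*g + 8.65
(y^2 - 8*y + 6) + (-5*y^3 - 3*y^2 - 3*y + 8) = -5*y^3 - 2*y^2 - 11*y + 14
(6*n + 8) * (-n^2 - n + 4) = -6*n^3 - 14*n^2 + 16*n + 32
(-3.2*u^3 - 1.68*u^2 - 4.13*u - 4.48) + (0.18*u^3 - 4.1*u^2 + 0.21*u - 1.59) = -3.02*u^3 - 5.78*u^2 - 3.92*u - 6.07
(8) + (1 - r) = 9 - r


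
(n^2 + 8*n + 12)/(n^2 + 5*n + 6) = (n + 6)/(n + 3)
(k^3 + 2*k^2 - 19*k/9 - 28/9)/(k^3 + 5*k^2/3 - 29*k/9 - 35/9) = (3*k - 4)/(3*k - 5)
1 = 1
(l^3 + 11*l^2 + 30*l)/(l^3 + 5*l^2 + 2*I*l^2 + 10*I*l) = (l + 6)/(l + 2*I)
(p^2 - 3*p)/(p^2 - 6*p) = (p - 3)/(p - 6)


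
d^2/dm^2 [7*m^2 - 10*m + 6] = 14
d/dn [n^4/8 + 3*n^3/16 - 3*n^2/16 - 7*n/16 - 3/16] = n^3/2 + 9*n^2/16 - 3*n/8 - 7/16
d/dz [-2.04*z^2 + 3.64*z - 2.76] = 3.64 - 4.08*z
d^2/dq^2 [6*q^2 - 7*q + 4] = 12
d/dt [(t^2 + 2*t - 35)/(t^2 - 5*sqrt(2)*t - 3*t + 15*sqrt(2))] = (2*(t + 1)*(t^2 - 5*sqrt(2)*t - 3*t + 15*sqrt(2)) + (-2*t + 3 + 5*sqrt(2))*(t^2 + 2*t - 35))/(t^2 - 5*sqrt(2)*t - 3*t + 15*sqrt(2))^2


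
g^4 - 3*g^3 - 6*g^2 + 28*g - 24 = (g - 2)^3*(g + 3)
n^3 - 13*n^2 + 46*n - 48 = (n - 8)*(n - 3)*(n - 2)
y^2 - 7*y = y*(y - 7)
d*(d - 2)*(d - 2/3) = d^3 - 8*d^2/3 + 4*d/3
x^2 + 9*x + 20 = (x + 4)*(x + 5)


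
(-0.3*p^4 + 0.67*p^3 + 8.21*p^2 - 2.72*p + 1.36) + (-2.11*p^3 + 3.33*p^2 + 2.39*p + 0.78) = -0.3*p^4 - 1.44*p^3 + 11.54*p^2 - 0.33*p + 2.14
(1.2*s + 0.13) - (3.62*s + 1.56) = -2.42*s - 1.43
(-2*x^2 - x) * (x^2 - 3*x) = -2*x^4 + 5*x^3 + 3*x^2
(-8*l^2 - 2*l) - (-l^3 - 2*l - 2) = l^3 - 8*l^2 + 2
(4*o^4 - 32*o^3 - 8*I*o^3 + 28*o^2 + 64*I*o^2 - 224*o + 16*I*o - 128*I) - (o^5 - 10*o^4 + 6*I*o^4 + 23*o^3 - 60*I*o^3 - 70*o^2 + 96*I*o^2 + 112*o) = -o^5 + 14*o^4 - 6*I*o^4 - 55*o^3 + 52*I*o^3 + 98*o^2 - 32*I*o^2 - 336*o + 16*I*o - 128*I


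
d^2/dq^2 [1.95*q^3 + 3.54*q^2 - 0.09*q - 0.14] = 11.7*q + 7.08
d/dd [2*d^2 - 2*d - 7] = 4*d - 2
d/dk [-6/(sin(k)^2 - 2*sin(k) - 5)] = 12*(sin(k) - 1)*cos(k)/(2*sin(k) + cos(k)^2 + 4)^2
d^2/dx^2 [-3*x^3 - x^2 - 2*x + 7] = -18*x - 2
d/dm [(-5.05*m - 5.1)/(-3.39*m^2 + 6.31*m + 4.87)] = (-17.1195*m^2 - 34.578*m + 7.5875)/(11.4921*m^4 - 42.7818*m^3 + 6.79749999999999*m^2 + 61.4594*m + 23.7169)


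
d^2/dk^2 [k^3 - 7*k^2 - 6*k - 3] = 6*k - 14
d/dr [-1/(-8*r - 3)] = -8/(8*r + 3)^2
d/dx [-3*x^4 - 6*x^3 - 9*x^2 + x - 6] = -12*x^3 - 18*x^2 - 18*x + 1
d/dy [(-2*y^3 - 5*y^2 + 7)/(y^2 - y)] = -2 + 7/y^2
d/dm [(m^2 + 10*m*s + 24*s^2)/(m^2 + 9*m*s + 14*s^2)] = s*(-m^2 - 20*m*s - 76*s^2)/(m^4 + 18*m^3*s + 109*m^2*s^2 + 252*m*s^3 + 196*s^4)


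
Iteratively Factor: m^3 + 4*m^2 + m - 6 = (m - 1)*(m^2 + 5*m + 6) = (m - 1)*(m + 3)*(m + 2)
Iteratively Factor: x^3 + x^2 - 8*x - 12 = (x + 2)*(x^2 - x - 6) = (x - 3)*(x + 2)*(x + 2)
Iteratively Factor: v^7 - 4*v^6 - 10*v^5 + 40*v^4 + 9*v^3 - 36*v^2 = (v - 3)*(v^6 - v^5 - 13*v^4 + v^3 + 12*v^2) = v*(v - 3)*(v^5 - v^4 - 13*v^3 + v^2 + 12*v) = v*(v - 3)*(v + 3)*(v^4 - 4*v^3 - v^2 + 4*v) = v^2*(v - 3)*(v + 3)*(v^3 - 4*v^2 - v + 4) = v^2*(v - 3)*(v + 1)*(v + 3)*(v^2 - 5*v + 4) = v^2*(v - 3)*(v - 1)*(v + 1)*(v + 3)*(v - 4)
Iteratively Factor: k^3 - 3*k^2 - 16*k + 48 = (k - 3)*(k^2 - 16) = (k - 3)*(k + 4)*(k - 4)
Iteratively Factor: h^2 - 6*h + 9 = (h - 3)*(h - 3)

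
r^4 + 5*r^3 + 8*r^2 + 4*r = r*(r + 1)*(r + 2)^2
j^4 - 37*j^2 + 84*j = j*(j - 4)*(j - 3)*(j + 7)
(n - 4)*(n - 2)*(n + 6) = n^3 - 28*n + 48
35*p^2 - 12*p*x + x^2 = (-7*p + x)*(-5*p + x)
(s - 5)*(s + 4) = s^2 - s - 20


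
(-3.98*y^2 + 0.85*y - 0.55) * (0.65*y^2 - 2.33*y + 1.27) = -2.587*y^4 + 9.8259*y^3 - 7.3926*y^2 + 2.361*y - 0.6985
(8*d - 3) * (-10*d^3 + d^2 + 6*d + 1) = -80*d^4 + 38*d^3 + 45*d^2 - 10*d - 3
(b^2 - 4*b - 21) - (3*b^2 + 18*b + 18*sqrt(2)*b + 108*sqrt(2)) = -2*b^2 - 18*sqrt(2)*b - 22*b - 108*sqrt(2) - 21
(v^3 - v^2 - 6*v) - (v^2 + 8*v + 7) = v^3 - 2*v^2 - 14*v - 7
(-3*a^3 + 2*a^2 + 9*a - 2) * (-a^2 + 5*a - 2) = 3*a^5 - 17*a^4 + 7*a^3 + 43*a^2 - 28*a + 4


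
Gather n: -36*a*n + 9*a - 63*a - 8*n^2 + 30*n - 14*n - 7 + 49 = -54*a - 8*n^2 + n*(16 - 36*a) + 42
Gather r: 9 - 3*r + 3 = 12 - 3*r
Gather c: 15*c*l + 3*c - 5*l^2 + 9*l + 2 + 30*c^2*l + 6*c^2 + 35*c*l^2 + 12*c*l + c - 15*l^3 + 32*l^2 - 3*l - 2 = c^2*(30*l + 6) + c*(35*l^2 + 27*l + 4) - 15*l^3 + 27*l^2 + 6*l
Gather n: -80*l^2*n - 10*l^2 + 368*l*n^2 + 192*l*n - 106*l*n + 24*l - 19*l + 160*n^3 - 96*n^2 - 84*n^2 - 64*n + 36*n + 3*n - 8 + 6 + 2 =-10*l^2 + 5*l + 160*n^3 + n^2*(368*l - 180) + n*(-80*l^2 + 86*l - 25)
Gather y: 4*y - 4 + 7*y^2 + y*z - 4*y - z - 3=7*y^2 + y*z - z - 7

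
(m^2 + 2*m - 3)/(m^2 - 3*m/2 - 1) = 2*(-m^2 - 2*m + 3)/(-2*m^2 + 3*m + 2)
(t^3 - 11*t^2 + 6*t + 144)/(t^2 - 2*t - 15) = (t^2 - 14*t + 48)/(t - 5)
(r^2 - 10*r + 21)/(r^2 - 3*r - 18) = (-r^2 + 10*r - 21)/(-r^2 + 3*r + 18)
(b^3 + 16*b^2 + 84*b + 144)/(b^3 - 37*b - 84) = (b^2 + 12*b + 36)/(b^2 - 4*b - 21)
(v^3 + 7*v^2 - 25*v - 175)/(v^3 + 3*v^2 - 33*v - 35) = (v + 5)/(v + 1)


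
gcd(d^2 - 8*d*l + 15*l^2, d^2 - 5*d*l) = d - 5*l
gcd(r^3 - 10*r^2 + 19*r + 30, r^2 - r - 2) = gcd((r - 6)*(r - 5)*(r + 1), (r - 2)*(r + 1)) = r + 1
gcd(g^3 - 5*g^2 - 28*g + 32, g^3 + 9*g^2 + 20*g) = g + 4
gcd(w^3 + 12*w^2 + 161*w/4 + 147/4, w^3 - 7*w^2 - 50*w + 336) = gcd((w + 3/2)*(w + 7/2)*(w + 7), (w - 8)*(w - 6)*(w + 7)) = w + 7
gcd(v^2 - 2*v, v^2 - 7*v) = v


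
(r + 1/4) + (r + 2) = 2*r + 9/4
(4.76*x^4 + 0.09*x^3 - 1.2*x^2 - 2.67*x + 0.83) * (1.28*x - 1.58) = 6.0928*x^5 - 7.4056*x^4 - 1.6782*x^3 - 1.5216*x^2 + 5.281*x - 1.3114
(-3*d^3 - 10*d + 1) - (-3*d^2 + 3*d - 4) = -3*d^3 + 3*d^2 - 13*d + 5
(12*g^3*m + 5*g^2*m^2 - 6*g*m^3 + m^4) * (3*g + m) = 36*g^4*m + 27*g^3*m^2 - 13*g^2*m^3 - 3*g*m^4 + m^5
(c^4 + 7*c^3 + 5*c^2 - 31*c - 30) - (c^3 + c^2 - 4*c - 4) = c^4 + 6*c^3 + 4*c^2 - 27*c - 26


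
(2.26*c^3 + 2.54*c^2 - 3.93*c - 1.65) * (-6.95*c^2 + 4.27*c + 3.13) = -15.707*c^5 - 8.0028*c^4 + 45.2331*c^3 + 2.6366*c^2 - 19.3464*c - 5.1645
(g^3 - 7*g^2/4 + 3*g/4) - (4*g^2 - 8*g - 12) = g^3 - 23*g^2/4 + 35*g/4 + 12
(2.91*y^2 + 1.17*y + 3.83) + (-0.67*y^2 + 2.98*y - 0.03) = 2.24*y^2 + 4.15*y + 3.8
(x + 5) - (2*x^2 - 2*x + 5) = -2*x^2 + 3*x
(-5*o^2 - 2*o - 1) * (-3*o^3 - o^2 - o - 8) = 15*o^5 + 11*o^4 + 10*o^3 + 43*o^2 + 17*o + 8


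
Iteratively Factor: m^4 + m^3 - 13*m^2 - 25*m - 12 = (m + 1)*(m^3 - 13*m - 12) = (m + 1)*(m + 3)*(m^2 - 3*m - 4) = (m + 1)^2*(m + 3)*(m - 4)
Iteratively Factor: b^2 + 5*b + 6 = (b + 3)*(b + 2)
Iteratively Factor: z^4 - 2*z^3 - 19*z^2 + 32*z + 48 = (z + 4)*(z^3 - 6*z^2 + 5*z + 12) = (z - 3)*(z + 4)*(z^2 - 3*z - 4) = (z - 4)*(z - 3)*(z + 4)*(z + 1)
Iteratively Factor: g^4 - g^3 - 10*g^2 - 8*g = (g)*(g^3 - g^2 - 10*g - 8) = g*(g - 4)*(g^2 + 3*g + 2) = g*(g - 4)*(g + 1)*(g + 2)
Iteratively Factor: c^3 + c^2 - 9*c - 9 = (c + 1)*(c^2 - 9) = (c + 1)*(c + 3)*(c - 3)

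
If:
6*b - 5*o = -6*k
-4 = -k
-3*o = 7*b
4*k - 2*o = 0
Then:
No Solution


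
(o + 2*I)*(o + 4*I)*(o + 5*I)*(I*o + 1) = I*o^4 - 10*o^3 - 27*I*o^2 + 2*o - 40*I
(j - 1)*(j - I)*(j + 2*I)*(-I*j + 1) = -I*j^4 + 2*j^3 + I*j^3 - 2*j^2 - I*j^2 + 2*j + I*j - 2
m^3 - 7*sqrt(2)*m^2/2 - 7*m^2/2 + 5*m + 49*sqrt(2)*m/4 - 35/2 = (m - 7/2)*(m - 5*sqrt(2)/2)*(m - sqrt(2))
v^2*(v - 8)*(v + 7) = v^4 - v^3 - 56*v^2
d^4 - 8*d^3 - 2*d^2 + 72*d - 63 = (d - 7)*(d - 3)*(d - 1)*(d + 3)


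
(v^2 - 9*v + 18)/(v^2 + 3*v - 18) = (v - 6)/(v + 6)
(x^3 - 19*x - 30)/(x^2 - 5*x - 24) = (x^2 - 3*x - 10)/(x - 8)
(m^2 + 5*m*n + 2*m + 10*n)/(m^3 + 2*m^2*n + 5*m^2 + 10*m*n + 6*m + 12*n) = (m + 5*n)/(m^2 + 2*m*n + 3*m + 6*n)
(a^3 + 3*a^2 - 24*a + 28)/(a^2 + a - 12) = (a^3 + 3*a^2 - 24*a + 28)/(a^2 + a - 12)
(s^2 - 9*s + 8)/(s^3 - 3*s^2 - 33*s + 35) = (s - 8)/(s^2 - 2*s - 35)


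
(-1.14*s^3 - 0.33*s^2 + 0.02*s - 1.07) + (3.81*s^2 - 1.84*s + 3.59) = -1.14*s^3 + 3.48*s^2 - 1.82*s + 2.52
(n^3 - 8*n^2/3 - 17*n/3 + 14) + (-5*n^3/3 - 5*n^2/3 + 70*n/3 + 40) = -2*n^3/3 - 13*n^2/3 + 53*n/3 + 54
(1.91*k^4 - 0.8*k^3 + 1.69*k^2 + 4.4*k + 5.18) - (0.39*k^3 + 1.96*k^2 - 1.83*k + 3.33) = 1.91*k^4 - 1.19*k^3 - 0.27*k^2 + 6.23*k + 1.85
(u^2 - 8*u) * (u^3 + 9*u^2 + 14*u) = u^5 + u^4 - 58*u^3 - 112*u^2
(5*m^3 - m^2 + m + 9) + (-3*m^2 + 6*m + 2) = 5*m^3 - 4*m^2 + 7*m + 11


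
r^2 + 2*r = r*(r + 2)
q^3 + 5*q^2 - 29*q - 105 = (q - 5)*(q + 3)*(q + 7)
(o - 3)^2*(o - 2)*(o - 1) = o^4 - 9*o^3 + 29*o^2 - 39*o + 18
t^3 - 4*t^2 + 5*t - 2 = (t - 2)*(t - 1)^2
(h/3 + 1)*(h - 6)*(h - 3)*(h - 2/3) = h^4/3 - 20*h^3/9 - 5*h^2/3 + 20*h - 12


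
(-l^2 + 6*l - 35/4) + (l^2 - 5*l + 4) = l - 19/4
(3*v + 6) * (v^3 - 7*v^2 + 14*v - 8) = 3*v^4 - 15*v^3 + 60*v - 48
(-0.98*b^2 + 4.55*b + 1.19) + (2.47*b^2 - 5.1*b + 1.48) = 1.49*b^2 - 0.55*b + 2.67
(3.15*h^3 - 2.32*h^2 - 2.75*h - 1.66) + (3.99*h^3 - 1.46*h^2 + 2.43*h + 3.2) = 7.14*h^3 - 3.78*h^2 - 0.32*h + 1.54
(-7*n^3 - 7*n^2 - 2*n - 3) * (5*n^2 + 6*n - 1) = -35*n^5 - 77*n^4 - 45*n^3 - 20*n^2 - 16*n + 3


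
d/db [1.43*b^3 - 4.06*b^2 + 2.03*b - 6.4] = 4.29*b^2 - 8.12*b + 2.03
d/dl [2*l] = 2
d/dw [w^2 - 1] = 2*w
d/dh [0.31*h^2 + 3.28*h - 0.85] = 0.62*h + 3.28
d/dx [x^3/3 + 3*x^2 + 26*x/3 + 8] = x^2 + 6*x + 26/3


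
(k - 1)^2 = k^2 - 2*k + 1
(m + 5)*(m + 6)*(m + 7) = m^3 + 18*m^2 + 107*m + 210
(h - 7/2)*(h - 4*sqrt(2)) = h^2 - 4*sqrt(2)*h - 7*h/2 + 14*sqrt(2)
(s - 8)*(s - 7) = s^2 - 15*s + 56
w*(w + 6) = w^2 + 6*w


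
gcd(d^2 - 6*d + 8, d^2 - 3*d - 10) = 1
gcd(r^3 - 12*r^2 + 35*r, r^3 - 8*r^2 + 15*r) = r^2 - 5*r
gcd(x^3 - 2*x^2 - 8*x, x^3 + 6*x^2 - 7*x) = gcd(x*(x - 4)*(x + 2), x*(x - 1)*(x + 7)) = x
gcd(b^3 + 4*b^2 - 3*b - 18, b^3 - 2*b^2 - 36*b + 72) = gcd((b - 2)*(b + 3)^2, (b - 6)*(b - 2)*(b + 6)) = b - 2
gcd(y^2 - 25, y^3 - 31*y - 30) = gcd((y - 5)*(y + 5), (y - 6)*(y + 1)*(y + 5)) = y + 5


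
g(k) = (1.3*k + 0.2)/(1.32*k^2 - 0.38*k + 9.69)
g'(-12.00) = -0.01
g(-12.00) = -0.08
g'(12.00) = -0.01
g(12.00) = 0.08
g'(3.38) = -0.02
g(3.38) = 0.20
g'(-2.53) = 0.01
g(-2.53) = -0.16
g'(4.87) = -0.02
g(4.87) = 0.17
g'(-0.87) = 0.10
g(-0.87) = -0.08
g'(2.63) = -0.00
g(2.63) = 0.20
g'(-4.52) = -0.01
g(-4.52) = -0.15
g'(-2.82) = 0.00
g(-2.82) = -0.16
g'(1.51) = 0.05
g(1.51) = 0.18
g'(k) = (0.38 - 2.64*k)*(1.3*k + 0.2)/(1.32*k^2 - 0.38*k + 9.69)^2 + 1.3/(1.32*k^2 - 0.38*k + 9.69)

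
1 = 1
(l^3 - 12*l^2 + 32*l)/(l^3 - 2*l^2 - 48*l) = (l - 4)/(l + 6)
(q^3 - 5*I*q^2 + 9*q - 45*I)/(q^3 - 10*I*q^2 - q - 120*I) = (q - 3*I)/(q - 8*I)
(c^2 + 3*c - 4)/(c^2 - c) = (c + 4)/c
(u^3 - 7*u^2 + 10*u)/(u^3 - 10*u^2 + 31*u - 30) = u/(u - 3)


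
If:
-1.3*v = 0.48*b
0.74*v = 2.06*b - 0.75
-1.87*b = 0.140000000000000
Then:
No Solution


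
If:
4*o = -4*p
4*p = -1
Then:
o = 1/4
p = -1/4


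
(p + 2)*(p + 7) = p^2 + 9*p + 14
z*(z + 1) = z^2 + z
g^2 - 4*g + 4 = (g - 2)^2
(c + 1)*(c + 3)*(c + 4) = c^3 + 8*c^2 + 19*c + 12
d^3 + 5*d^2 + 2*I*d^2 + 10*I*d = d*(d + 5)*(d + 2*I)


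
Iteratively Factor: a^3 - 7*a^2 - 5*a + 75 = (a - 5)*(a^2 - 2*a - 15) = (a - 5)^2*(a + 3)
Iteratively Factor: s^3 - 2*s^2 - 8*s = (s)*(s^2 - 2*s - 8) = s*(s + 2)*(s - 4)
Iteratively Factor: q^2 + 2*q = (q)*(q + 2)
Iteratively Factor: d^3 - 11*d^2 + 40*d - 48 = (d - 3)*(d^2 - 8*d + 16) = (d - 4)*(d - 3)*(d - 4)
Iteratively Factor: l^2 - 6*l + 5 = (l - 5)*(l - 1)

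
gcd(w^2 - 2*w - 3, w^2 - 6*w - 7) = w + 1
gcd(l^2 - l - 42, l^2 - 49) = l - 7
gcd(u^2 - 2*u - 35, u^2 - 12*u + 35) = u - 7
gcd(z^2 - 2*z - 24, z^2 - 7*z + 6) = z - 6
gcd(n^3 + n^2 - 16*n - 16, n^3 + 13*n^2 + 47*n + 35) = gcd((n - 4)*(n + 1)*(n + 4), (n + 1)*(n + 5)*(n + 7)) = n + 1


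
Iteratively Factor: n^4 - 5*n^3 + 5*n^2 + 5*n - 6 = (n - 3)*(n^3 - 2*n^2 - n + 2) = (n - 3)*(n - 2)*(n^2 - 1) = (n - 3)*(n - 2)*(n - 1)*(n + 1)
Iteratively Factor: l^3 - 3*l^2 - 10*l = (l)*(l^2 - 3*l - 10) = l*(l - 5)*(l + 2)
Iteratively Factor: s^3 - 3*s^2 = (s - 3)*(s^2) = s*(s - 3)*(s)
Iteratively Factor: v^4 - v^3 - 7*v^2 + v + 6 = (v - 3)*(v^3 + 2*v^2 - v - 2) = (v - 3)*(v + 2)*(v^2 - 1) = (v - 3)*(v - 1)*(v + 2)*(v + 1)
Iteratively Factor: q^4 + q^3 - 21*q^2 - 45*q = (q + 3)*(q^3 - 2*q^2 - 15*q) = (q - 5)*(q + 3)*(q^2 + 3*q) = q*(q - 5)*(q + 3)*(q + 3)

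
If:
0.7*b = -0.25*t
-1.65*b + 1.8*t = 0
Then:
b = 0.00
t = 0.00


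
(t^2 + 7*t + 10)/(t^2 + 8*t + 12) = (t + 5)/(t + 6)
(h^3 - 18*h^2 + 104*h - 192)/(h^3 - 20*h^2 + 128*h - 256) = (h - 6)/(h - 8)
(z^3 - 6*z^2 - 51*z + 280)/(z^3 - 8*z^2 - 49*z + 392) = (z - 5)/(z - 7)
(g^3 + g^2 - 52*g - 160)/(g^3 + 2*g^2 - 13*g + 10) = (g^2 - 4*g - 32)/(g^2 - 3*g + 2)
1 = 1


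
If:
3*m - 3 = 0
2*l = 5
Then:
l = 5/2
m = 1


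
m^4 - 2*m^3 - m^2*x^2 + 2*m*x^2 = m*(m - 2)*(m - x)*(m + x)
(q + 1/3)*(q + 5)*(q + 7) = q^3 + 37*q^2/3 + 39*q + 35/3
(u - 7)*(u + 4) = u^2 - 3*u - 28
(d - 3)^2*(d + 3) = d^3 - 3*d^2 - 9*d + 27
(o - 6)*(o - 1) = o^2 - 7*o + 6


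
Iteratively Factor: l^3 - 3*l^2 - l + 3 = (l - 3)*(l^2 - 1) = (l - 3)*(l + 1)*(l - 1)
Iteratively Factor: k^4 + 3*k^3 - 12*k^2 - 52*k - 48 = (k + 3)*(k^3 - 12*k - 16) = (k + 2)*(k + 3)*(k^2 - 2*k - 8) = (k - 4)*(k + 2)*(k + 3)*(k + 2)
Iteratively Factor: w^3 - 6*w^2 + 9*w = (w)*(w^2 - 6*w + 9) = w*(w - 3)*(w - 3)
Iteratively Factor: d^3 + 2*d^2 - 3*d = (d + 3)*(d^2 - d) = d*(d + 3)*(d - 1)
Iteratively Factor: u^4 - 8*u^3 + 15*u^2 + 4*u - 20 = (u - 2)*(u^3 - 6*u^2 + 3*u + 10) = (u - 5)*(u - 2)*(u^2 - u - 2) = (u - 5)*(u - 2)*(u + 1)*(u - 2)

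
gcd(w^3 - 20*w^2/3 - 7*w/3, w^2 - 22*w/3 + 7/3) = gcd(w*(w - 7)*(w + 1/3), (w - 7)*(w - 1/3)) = w - 7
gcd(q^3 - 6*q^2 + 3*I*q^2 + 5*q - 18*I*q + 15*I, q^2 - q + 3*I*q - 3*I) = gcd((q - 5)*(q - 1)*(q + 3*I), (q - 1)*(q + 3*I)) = q^2 + q*(-1 + 3*I) - 3*I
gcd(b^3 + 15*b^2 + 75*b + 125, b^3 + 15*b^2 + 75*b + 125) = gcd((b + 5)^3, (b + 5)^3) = b^3 + 15*b^2 + 75*b + 125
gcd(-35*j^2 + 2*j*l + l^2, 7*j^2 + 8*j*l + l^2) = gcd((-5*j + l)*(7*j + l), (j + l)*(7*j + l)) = 7*j + l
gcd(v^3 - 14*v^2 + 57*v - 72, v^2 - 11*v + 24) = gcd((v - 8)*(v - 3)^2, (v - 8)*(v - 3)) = v^2 - 11*v + 24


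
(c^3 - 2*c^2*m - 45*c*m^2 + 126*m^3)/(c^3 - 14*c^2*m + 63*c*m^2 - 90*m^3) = (c + 7*m)/(c - 5*m)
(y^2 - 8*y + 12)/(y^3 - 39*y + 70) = (y - 6)/(y^2 + 2*y - 35)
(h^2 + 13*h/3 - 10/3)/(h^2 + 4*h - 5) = (h - 2/3)/(h - 1)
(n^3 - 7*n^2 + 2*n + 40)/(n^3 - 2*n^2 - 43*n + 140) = (n + 2)/(n + 7)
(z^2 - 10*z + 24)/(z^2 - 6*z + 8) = (z - 6)/(z - 2)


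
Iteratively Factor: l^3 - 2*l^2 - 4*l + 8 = (l + 2)*(l^2 - 4*l + 4) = (l - 2)*(l + 2)*(l - 2)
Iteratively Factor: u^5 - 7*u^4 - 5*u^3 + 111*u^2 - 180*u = (u)*(u^4 - 7*u^3 - 5*u^2 + 111*u - 180) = u*(u - 5)*(u^3 - 2*u^2 - 15*u + 36) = u*(u - 5)*(u + 4)*(u^2 - 6*u + 9) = u*(u - 5)*(u - 3)*(u + 4)*(u - 3)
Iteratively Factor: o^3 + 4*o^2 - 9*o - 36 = (o - 3)*(o^2 + 7*o + 12) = (o - 3)*(o + 4)*(o + 3)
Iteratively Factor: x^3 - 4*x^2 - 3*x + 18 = (x - 3)*(x^2 - x - 6) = (x - 3)^2*(x + 2)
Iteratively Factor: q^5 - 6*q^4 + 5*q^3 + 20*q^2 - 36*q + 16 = (q - 4)*(q^4 - 2*q^3 - 3*q^2 + 8*q - 4) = (q - 4)*(q + 2)*(q^3 - 4*q^2 + 5*q - 2) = (q - 4)*(q - 1)*(q + 2)*(q^2 - 3*q + 2) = (q - 4)*(q - 2)*(q - 1)*(q + 2)*(q - 1)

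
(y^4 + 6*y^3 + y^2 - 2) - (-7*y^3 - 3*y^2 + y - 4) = y^4 + 13*y^3 + 4*y^2 - y + 2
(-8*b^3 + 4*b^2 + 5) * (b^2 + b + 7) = -8*b^5 - 4*b^4 - 52*b^3 + 33*b^2 + 5*b + 35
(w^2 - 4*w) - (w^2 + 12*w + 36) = -16*w - 36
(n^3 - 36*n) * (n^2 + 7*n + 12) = n^5 + 7*n^4 - 24*n^3 - 252*n^2 - 432*n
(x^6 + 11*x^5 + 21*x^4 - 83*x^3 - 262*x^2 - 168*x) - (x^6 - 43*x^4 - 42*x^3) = 11*x^5 + 64*x^4 - 41*x^3 - 262*x^2 - 168*x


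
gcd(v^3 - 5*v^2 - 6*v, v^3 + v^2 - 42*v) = v^2 - 6*v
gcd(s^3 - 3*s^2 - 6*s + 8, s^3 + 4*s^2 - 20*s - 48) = s^2 - 2*s - 8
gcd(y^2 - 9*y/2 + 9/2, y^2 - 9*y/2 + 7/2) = 1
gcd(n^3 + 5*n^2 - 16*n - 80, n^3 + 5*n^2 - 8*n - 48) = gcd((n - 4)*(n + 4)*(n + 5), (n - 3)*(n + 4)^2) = n + 4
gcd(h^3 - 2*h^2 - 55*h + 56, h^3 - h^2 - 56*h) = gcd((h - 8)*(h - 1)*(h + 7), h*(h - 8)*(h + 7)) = h^2 - h - 56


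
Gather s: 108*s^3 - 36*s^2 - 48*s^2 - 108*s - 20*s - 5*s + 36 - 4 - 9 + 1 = 108*s^3 - 84*s^2 - 133*s + 24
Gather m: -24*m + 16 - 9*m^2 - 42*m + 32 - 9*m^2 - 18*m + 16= -18*m^2 - 84*m + 64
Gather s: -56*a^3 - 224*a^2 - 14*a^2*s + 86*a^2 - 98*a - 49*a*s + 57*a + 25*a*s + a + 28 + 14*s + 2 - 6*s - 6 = -56*a^3 - 138*a^2 - 40*a + s*(-14*a^2 - 24*a + 8) + 24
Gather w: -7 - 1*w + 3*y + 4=-w + 3*y - 3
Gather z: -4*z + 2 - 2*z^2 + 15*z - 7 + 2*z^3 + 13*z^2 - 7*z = 2*z^3 + 11*z^2 + 4*z - 5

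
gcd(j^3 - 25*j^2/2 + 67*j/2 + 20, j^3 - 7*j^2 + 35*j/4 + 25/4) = j^2 - 9*j/2 - 5/2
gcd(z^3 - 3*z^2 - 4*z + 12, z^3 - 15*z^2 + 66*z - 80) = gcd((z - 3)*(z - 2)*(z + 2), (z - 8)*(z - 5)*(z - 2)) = z - 2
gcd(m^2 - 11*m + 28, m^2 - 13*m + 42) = m - 7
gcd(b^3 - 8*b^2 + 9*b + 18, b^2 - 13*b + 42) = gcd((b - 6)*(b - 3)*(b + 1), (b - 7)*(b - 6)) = b - 6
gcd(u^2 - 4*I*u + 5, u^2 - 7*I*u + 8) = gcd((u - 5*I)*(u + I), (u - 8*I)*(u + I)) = u + I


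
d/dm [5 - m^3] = -3*m^2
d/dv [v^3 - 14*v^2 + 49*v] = 3*v^2 - 28*v + 49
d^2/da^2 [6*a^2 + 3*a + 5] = 12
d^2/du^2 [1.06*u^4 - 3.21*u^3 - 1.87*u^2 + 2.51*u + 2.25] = 12.72*u^2 - 19.26*u - 3.74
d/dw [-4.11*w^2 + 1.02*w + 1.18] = 1.02 - 8.22*w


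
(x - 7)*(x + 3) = x^2 - 4*x - 21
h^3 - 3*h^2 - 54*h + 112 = (h - 8)*(h - 2)*(h + 7)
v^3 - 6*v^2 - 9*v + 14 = (v - 7)*(v - 1)*(v + 2)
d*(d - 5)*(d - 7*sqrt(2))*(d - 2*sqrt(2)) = d^4 - 9*sqrt(2)*d^3 - 5*d^3 + 28*d^2 + 45*sqrt(2)*d^2 - 140*d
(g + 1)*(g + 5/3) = g^2 + 8*g/3 + 5/3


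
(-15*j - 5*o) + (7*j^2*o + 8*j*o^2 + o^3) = 7*j^2*o + 8*j*o^2 - 15*j + o^3 - 5*o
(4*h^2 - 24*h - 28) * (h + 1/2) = 4*h^3 - 22*h^2 - 40*h - 14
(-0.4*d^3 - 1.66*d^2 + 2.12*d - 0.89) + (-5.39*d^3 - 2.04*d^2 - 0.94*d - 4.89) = -5.79*d^3 - 3.7*d^2 + 1.18*d - 5.78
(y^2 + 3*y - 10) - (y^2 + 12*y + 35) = -9*y - 45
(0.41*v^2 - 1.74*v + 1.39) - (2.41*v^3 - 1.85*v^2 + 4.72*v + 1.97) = -2.41*v^3 + 2.26*v^2 - 6.46*v - 0.58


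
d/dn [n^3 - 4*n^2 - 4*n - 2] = 3*n^2 - 8*n - 4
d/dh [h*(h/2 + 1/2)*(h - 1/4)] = 3*h^2/2 + 3*h/4 - 1/8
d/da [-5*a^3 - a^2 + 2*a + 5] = -15*a^2 - 2*a + 2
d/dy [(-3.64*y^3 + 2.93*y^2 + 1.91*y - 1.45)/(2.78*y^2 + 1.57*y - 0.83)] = (-10.1192*y^4 - 11.4296*y^3 + 8.3539*y^2 + 3.1982*y + 0.6912)/(7.7284*y^4 + 8.7292*y^3 - 2.1499*y^2 - 2.6062*y + 0.6889)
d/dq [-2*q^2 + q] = 1 - 4*q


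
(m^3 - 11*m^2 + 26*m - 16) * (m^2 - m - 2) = m^5 - 12*m^4 + 35*m^3 - 20*m^2 - 36*m + 32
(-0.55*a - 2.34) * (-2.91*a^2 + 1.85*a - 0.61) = 1.6005*a^3 + 5.7919*a^2 - 3.9935*a + 1.4274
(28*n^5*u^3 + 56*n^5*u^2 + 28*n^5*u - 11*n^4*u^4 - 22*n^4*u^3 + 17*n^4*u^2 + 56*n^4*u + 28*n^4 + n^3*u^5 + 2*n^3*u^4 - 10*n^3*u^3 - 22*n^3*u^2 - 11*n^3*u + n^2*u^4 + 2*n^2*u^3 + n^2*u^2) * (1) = 28*n^5*u^3 + 56*n^5*u^2 + 28*n^5*u - 11*n^4*u^4 - 22*n^4*u^3 + 17*n^4*u^2 + 56*n^4*u + 28*n^4 + n^3*u^5 + 2*n^3*u^4 - 10*n^3*u^3 - 22*n^3*u^2 - 11*n^3*u + n^2*u^4 + 2*n^2*u^3 + n^2*u^2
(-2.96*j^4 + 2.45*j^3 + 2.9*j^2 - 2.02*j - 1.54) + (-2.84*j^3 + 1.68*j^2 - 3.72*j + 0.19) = -2.96*j^4 - 0.39*j^3 + 4.58*j^2 - 5.74*j - 1.35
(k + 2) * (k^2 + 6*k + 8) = k^3 + 8*k^2 + 20*k + 16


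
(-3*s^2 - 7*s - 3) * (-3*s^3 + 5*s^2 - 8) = 9*s^5 + 6*s^4 - 26*s^3 + 9*s^2 + 56*s + 24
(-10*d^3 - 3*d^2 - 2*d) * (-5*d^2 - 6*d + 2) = 50*d^5 + 75*d^4 + 8*d^3 + 6*d^2 - 4*d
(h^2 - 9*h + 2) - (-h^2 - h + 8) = 2*h^2 - 8*h - 6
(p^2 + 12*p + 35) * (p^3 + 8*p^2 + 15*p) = p^5 + 20*p^4 + 146*p^3 + 460*p^2 + 525*p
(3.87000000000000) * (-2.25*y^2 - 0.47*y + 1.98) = -8.7075*y^2 - 1.8189*y + 7.6626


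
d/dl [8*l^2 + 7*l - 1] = 16*l + 7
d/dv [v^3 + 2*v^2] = v*(3*v + 4)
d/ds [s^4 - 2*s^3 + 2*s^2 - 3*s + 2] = 4*s^3 - 6*s^2 + 4*s - 3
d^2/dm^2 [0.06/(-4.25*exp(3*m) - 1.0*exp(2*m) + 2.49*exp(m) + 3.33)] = ((2.295*exp(2*m) + 0.24*exp(m) - 0.1494)*(4.25*exp(3*m) + 1.0*exp(2*m) - 2.49*exp(m) - 3.33) - 0.06*(12.75*exp(2*m) + 2.0*exp(m) - 2.49)*(25.5*exp(2*m) + 4.0*exp(m) - 4.98)*exp(m))*exp(m)/(4.25*exp(3*m) + 1.0*exp(2*m) - 2.49*exp(m) - 3.33)^3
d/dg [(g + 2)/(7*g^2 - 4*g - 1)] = 7*(-g^2 - 4*g + 1)/(49*g^4 - 56*g^3 + 2*g^2 + 8*g + 1)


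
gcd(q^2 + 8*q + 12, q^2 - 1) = 1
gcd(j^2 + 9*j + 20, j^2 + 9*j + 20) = j^2 + 9*j + 20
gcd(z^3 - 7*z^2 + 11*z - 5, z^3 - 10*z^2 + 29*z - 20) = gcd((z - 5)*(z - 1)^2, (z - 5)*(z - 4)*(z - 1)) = z^2 - 6*z + 5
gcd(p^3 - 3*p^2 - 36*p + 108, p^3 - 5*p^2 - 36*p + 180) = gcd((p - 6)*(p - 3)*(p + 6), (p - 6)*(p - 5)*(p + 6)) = p^2 - 36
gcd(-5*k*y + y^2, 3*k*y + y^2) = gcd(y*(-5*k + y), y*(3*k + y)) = y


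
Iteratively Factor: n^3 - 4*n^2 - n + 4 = (n + 1)*(n^2 - 5*n + 4) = (n - 1)*(n + 1)*(n - 4)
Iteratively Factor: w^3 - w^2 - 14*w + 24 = (w - 3)*(w^2 + 2*w - 8) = (w - 3)*(w - 2)*(w + 4)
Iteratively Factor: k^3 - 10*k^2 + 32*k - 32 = (k - 4)*(k^2 - 6*k + 8) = (k - 4)^2*(k - 2)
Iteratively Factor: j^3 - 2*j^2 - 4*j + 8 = (j - 2)*(j^2 - 4) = (j - 2)*(j + 2)*(j - 2)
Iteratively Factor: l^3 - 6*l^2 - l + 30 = (l - 5)*(l^2 - l - 6) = (l - 5)*(l + 2)*(l - 3)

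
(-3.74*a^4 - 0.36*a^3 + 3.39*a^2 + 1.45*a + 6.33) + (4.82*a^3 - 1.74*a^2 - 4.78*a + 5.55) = -3.74*a^4 + 4.46*a^3 + 1.65*a^2 - 3.33*a + 11.88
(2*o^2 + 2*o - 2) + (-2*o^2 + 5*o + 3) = 7*o + 1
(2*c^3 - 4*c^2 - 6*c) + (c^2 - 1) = 2*c^3 - 3*c^2 - 6*c - 1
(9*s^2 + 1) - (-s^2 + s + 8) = 10*s^2 - s - 7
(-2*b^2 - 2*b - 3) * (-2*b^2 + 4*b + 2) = 4*b^4 - 4*b^3 - 6*b^2 - 16*b - 6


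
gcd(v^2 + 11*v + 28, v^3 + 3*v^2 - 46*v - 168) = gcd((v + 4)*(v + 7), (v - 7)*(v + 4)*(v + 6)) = v + 4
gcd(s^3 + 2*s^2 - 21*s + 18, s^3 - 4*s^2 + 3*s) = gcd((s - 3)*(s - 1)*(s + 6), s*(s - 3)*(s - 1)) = s^2 - 4*s + 3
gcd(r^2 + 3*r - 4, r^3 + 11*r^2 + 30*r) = 1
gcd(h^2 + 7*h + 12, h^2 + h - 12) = h + 4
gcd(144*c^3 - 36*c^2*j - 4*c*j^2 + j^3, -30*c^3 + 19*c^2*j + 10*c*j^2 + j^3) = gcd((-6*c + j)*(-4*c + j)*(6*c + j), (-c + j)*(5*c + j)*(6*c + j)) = 6*c + j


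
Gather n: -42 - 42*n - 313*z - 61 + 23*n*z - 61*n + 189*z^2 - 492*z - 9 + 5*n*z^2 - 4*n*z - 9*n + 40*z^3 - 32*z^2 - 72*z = n*(5*z^2 + 19*z - 112) + 40*z^3 + 157*z^2 - 877*z - 112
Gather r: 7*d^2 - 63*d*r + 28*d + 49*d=7*d^2 - 63*d*r + 77*d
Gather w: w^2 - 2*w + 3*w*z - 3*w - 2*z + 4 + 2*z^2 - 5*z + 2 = w^2 + w*(3*z - 5) + 2*z^2 - 7*z + 6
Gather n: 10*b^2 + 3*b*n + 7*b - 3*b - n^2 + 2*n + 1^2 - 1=10*b^2 + 4*b - n^2 + n*(3*b + 2)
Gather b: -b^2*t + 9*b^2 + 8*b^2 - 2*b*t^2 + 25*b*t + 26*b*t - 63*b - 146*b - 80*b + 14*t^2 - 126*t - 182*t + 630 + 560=b^2*(17 - t) + b*(-2*t^2 + 51*t - 289) + 14*t^2 - 308*t + 1190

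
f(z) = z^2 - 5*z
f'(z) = 2*z - 5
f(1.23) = -4.64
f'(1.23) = -2.54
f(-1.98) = 13.82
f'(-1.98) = -8.96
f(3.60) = -5.04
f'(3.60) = 2.20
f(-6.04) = 66.68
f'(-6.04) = -17.08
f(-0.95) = 5.65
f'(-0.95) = -6.90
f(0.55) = -2.45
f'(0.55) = -3.90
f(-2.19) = 15.75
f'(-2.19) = -9.38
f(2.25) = -6.19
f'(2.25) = -0.50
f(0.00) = 0.00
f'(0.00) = -5.00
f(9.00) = 36.00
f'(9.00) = 13.00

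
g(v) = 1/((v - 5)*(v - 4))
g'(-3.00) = 0.00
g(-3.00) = 0.02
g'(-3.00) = 0.00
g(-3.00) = 0.02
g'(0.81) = 0.04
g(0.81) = 0.07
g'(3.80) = 24.31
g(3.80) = 4.17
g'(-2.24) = 0.01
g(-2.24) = 0.02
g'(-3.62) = 0.00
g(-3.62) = 0.02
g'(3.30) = 1.69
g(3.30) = 0.84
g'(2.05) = 0.15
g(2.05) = 0.17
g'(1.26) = 0.06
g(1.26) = 0.10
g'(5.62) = -2.22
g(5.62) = 1.00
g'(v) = -1/((v - 5)*(v - 4)^2) - 1/((v - 5)^2*(v - 4)) = (9 - 2*v)/(v^4 - 18*v^3 + 121*v^2 - 360*v + 400)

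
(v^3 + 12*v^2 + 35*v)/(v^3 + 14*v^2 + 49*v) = (v + 5)/(v + 7)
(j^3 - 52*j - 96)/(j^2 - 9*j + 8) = (j^2 + 8*j + 12)/(j - 1)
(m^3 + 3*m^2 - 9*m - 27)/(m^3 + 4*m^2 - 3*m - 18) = (m - 3)/(m - 2)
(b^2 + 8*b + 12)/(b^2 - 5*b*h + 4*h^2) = (b^2 + 8*b + 12)/(b^2 - 5*b*h + 4*h^2)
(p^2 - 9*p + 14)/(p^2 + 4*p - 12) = (p - 7)/(p + 6)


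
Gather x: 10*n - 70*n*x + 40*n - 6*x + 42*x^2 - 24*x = 50*n + 42*x^2 + x*(-70*n - 30)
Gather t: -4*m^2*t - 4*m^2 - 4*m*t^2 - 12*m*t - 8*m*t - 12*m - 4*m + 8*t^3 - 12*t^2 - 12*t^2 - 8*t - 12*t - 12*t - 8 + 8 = -4*m^2 - 16*m + 8*t^3 + t^2*(-4*m - 24) + t*(-4*m^2 - 20*m - 32)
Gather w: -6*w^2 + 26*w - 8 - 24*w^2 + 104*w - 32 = -30*w^2 + 130*w - 40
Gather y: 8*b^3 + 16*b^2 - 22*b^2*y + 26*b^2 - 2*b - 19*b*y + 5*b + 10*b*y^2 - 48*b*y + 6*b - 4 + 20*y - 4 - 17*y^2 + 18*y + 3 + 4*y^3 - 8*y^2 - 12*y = 8*b^3 + 42*b^2 + 9*b + 4*y^3 + y^2*(10*b - 25) + y*(-22*b^2 - 67*b + 26) - 5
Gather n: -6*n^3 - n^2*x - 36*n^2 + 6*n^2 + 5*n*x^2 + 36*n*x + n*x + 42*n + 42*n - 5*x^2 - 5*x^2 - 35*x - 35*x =-6*n^3 + n^2*(-x - 30) + n*(5*x^2 + 37*x + 84) - 10*x^2 - 70*x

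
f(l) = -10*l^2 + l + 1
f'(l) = 1 - 20*l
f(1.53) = -20.88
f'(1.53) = -29.60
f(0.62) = -2.22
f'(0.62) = -11.40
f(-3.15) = -101.38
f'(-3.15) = 64.00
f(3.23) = -100.10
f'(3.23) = -63.60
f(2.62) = -65.02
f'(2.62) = -51.40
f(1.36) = -16.14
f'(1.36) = -26.20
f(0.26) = 0.58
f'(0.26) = -4.20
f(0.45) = -0.58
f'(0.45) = -8.00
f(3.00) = -86.00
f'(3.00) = -59.00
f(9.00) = -800.00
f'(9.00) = -179.00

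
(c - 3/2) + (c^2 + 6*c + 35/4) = c^2 + 7*c + 29/4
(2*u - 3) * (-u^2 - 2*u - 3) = -2*u^3 - u^2 + 9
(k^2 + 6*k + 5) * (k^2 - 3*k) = k^4 + 3*k^3 - 13*k^2 - 15*k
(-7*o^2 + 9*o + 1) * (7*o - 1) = -49*o^3 + 70*o^2 - 2*o - 1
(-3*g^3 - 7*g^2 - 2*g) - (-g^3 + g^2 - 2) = -2*g^3 - 8*g^2 - 2*g + 2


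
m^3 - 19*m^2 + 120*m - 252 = (m - 7)*(m - 6)^2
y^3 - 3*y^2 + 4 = (y - 2)^2*(y + 1)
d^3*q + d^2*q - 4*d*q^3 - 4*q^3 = (d - 2*q)*(d + 2*q)*(d*q + q)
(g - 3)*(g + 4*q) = g^2 + 4*g*q - 3*g - 12*q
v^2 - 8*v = v*(v - 8)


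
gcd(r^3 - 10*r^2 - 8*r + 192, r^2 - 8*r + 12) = r - 6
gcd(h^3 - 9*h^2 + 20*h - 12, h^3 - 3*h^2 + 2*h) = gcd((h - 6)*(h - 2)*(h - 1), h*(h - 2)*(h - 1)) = h^2 - 3*h + 2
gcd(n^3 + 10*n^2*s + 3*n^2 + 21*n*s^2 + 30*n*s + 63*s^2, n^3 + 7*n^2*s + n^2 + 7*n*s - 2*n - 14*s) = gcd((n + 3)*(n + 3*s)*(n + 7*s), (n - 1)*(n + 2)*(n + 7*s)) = n + 7*s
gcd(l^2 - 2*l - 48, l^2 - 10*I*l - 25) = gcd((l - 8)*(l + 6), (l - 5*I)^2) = 1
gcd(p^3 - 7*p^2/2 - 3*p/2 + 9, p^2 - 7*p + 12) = p - 3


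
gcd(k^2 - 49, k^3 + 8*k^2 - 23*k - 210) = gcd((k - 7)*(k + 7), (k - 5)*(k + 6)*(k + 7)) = k + 7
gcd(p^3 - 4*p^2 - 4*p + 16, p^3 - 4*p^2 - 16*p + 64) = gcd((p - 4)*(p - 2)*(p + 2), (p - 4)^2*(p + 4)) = p - 4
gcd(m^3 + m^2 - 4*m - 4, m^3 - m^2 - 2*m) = m^2 - m - 2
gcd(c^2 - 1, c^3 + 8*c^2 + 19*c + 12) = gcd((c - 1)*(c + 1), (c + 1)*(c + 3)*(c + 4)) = c + 1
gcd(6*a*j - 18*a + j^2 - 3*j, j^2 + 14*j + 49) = 1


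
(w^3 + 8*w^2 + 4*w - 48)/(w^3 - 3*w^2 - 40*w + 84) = (w + 4)/(w - 7)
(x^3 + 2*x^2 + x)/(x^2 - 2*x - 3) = x*(x + 1)/(x - 3)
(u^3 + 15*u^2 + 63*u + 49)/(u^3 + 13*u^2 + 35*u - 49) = (u + 1)/(u - 1)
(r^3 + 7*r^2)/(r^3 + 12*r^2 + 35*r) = r/(r + 5)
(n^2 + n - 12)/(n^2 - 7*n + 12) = (n + 4)/(n - 4)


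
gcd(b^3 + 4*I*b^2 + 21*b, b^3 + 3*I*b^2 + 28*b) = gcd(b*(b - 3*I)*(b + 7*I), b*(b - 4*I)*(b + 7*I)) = b^2 + 7*I*b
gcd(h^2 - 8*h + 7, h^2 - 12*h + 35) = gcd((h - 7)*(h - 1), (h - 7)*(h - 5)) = h - 7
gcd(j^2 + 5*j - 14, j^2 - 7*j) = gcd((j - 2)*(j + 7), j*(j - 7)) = 1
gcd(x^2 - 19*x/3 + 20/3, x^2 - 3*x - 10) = x - 5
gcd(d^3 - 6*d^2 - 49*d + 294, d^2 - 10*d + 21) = d - 7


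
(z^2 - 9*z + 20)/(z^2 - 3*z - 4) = (z - 5)/(z + 1)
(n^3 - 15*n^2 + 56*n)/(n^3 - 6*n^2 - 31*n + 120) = n*(n - 7)/(n^2 + 2*n - 15)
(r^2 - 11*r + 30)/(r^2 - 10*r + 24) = (r - 5)/(r - 4)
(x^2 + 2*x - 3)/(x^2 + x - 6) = (x - 1)/(x - 2)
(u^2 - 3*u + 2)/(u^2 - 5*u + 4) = (u - 2)/(u - 4)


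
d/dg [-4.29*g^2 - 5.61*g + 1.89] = -8.58*g - 5.61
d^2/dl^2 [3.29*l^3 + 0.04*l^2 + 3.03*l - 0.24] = 19.74*l + 0.08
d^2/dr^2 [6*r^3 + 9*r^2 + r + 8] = 36*r + 18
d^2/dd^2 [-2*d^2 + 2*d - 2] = -4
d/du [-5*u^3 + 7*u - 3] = 7 - 15*u^2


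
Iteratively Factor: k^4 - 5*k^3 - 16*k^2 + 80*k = (k - 5)*(k^3 - 16*k) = (k - 5)*(k - 4)*(k^2 + 4*k) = k*(k - 5)*(k - 4)*(k + 4)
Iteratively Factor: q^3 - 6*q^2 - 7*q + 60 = (q - 5)*(q^2 - q - 12) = (q - 5)*(q - 4)*(q + 3)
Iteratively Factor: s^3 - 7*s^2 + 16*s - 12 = (s - 2)*(s^2 - 5*s + 6) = (s - 2)^2*(s - 3)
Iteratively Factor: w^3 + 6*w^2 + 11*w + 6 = (w + 1)*(w^2 + 5*w + 6) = (w + 1)*(w + 3)*(w + 2)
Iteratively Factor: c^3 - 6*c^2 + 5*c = (c)*(c^2 - 6*c + 5) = c*(c - 1)*(c - 5)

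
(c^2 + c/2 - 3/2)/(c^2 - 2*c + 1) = (c + 3/2)/(c - 1)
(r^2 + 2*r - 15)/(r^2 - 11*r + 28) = (r^2 + 2*r - 15)/(r^2 - 11*r + 28)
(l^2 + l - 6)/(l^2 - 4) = (l + 3)/(l + 2)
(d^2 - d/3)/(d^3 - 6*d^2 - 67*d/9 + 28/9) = 3*d/(3*d^2 - 17*d - 28)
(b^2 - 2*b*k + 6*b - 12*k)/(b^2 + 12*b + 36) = (b - 2*k)/(b + 6)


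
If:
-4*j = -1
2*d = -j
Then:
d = -1/8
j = 1/4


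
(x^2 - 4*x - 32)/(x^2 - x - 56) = (x + 4)/(x + 7)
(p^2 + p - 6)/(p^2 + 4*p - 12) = (p + 3)/(p + 6)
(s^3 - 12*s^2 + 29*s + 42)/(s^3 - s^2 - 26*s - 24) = (s - 7)/(s + 4)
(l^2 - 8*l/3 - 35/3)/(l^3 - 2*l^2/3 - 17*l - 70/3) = 1/(l + 2)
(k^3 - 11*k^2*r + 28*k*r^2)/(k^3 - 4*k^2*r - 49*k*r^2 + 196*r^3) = k/(k + 7*r)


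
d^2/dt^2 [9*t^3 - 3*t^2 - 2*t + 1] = 54*t - 6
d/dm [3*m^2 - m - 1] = 6*m - 1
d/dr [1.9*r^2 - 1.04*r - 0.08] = 3.8*r - 1.04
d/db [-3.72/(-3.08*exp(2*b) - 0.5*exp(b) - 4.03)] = (-22.9152*exp(b) - 1.86)*exp(b)/(3.08*exp(2*b) + 0.5*exp(b) + 4.03)^2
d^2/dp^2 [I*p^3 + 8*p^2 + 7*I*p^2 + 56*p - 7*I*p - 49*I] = 6*I*p + 16 + 14*I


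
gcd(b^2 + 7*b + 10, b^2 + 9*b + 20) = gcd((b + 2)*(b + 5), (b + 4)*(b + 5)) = b + 5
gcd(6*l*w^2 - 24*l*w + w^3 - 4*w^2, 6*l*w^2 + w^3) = 6*l*w + w^2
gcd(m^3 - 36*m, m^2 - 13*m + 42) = m - 6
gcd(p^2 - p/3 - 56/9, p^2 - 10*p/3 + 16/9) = p - 8/3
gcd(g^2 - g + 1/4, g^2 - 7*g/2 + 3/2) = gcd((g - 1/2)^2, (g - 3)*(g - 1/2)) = g - 1/2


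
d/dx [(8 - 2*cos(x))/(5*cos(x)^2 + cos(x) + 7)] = 2*(5*sin(x)^2 + 40*cos(x) + 6)*sin(x)/(5*cos(x)^2 + cos(x) + 7)^2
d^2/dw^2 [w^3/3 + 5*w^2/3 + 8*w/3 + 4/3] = 2*w + 10/3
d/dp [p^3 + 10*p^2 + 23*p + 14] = 3*p^2 + 20*p + 23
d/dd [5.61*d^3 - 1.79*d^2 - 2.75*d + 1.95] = 16.83*d^2 - 3.58*d - 2.75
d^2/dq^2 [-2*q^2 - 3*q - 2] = -4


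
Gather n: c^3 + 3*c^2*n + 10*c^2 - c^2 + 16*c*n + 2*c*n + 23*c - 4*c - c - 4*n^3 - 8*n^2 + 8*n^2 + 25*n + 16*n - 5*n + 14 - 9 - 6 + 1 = c^3 + 9*c^2 + 18*c - 4*n^3 + n*(3*c^2 + 18*c + 36)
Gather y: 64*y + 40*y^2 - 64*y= 40*y^2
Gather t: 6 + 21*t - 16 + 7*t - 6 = 28*t - 16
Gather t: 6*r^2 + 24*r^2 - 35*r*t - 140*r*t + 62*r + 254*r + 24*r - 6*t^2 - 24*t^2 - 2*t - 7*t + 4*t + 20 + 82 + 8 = 30*r^2 + 340*r - 30*t^2 + t*(-175*r - 5) + 110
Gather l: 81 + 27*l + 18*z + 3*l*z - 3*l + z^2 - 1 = l*(3*z + 24) + z^2 + 18*z + 80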